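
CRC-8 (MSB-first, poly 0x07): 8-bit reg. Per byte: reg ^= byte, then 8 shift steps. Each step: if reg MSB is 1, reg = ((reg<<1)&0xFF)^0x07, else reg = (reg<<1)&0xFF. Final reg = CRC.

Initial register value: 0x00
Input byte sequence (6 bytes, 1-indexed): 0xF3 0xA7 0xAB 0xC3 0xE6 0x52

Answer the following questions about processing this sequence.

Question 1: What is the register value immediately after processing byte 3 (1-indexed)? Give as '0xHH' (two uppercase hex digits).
Answer: 0xFA

Derivation:
After byte 1 (0xF3): reg=0xD7
After byte 2 (0xA7): reg=0x57
After byte 3 (0xAB): reg=0xFA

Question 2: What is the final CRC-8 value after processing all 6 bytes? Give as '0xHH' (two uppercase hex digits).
After byte 1 (0xF3): reg=0xD7
After byte 2 (0xA7): reg=0x57
After byte 3 (0xAB): reg=0xFA
After byte 4 (0xC3): reg=0xAF
After byte 5 (0xE6): reg=0xF8
After byte 6 (0x52): reg=0x5F

Answer: 0x5F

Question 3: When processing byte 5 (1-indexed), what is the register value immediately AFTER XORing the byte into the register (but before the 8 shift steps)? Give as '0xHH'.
Register before byte 5: 0xAF
Byte 5: 0xE6
0xAF XOR 0xE6 = 0x49

Answer: 0x49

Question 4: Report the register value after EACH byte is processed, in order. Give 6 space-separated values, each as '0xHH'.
0xD7 0x57 0xFA 0xAF 0xF8 0x5F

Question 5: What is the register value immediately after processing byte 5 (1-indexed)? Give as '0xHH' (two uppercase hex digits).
After byte 1 (0xF3): reg=0xD7
After byte 2 (0xA7): reg=0x57
After byte 3 (0xAB): reg=0xFA
After byte 4 (0xC3): reg=0xAF
After byte 5 (0xE6): reg=0xF8

Answer: 0xF8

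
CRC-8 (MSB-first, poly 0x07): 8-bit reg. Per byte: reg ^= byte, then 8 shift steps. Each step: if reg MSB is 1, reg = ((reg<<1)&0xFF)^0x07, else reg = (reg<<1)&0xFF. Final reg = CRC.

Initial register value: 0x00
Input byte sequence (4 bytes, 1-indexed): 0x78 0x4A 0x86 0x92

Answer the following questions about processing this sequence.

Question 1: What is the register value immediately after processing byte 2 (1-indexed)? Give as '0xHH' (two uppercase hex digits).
After byte 1 (0x78): reg=0x6F
After byte 2 (0x4A): reg=0xFB

Answer: 0xFB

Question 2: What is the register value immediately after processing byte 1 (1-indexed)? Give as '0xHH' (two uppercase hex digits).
After byte 1 (0x78): reg=0x6F

Answer: 0x6F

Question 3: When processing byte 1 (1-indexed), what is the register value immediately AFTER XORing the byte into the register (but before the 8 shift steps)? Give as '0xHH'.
Register before byte 1: 0x00
Byte 1: 0x78
0x00 XOR 0x78 = 0x78

Answer: 0x78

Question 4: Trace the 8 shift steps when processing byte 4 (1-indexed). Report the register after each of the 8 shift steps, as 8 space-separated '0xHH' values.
After byte 1 (0x78): reg=0x6F
After byte 2 (0x4A): reg=0xFB
After byte 3 (0x86): reg=0x74
Register before byte 4: 0x74
After XOR with byte 0x92: 0xE6

Answer: 0xCB 0x91 0x25 0x4A 0x94 0x2F 0x5E 0xBC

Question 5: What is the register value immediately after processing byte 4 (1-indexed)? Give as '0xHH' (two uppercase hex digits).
After byte 1 (0x78): reg=0x6F
After byte 2 (0x4A): reg=0xFB
After byte 3 (0x86): reg=0x74
After byte 4 (0x92): reg=0xBC

Answer: 0xBC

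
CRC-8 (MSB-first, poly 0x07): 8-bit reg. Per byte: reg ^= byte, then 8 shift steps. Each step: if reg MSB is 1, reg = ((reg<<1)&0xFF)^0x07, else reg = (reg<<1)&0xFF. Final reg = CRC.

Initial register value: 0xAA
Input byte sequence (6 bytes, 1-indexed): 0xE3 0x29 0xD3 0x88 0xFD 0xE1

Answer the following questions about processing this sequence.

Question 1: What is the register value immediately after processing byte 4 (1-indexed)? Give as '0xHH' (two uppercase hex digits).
After byte 1 (0xE3): reg=0xF8
After byte 2 (0x29): reg=0x39
After byte 3 (0xD3): reg=0x98
After byte 4 (0x88): reg=0x70

Answer: 0x70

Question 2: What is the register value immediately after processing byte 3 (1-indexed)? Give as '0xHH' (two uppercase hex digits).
Answer: 0x98

Derivation:
After byte 1 (0xE3): reg=0xF8
After byte 2 (0x29): reg=0x39
After byte 3 (0xD3): reg=0x98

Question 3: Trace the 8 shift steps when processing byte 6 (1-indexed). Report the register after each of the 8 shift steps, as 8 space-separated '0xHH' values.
Answer: 0x96 0x2B 0x56 0xAC 0x5F 0xBE 0x7B 0xF6

Derivation:
After byte 1 (0xE3): reg=0xF8
After byte 2 (0x29): reg=0x39
After byte 3 (0xD3): reg=0x98
After byte 4 (0x88): reg=0x70
After byte 5 (0xFD): reg=0xAA
Register before byte 6: 0xAA
After XOR with byte 0xE1: 0x4B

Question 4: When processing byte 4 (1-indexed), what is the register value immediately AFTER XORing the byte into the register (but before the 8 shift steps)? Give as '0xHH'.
Register before byte 4: 0x98
Byte 4: 0x88
0x98 XOR 0x88 = 0x10

Answer: 0x10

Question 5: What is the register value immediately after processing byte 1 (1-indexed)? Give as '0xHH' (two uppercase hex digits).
Answer: 0xF8

Derivation:
After byte 1 (0xE3): reg=0xF8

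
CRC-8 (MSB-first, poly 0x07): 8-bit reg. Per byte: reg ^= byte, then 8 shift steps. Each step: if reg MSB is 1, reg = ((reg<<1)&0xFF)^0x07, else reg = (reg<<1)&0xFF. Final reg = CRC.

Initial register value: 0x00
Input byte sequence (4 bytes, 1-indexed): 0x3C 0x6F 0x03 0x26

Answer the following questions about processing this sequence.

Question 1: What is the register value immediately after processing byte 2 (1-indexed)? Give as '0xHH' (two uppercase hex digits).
After byte 1 (0x3C): reg=0xB4
After byte 2 (0x6F): reg=0x0F

Answer: 0x0F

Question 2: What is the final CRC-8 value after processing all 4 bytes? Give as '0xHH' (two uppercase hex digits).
Answer: 0x0E

Derivation:
After byte 1 (0x3C): reg=0xB4
After byte 2 (0x6F): reg=0x0F
After byte 3 (0x03): reg=0x24
After byte 4 (0x26): reg=0x0E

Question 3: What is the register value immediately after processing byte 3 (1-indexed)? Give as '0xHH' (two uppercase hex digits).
Answer: 0x24

Derivation:
After byte 1 (0x3C): reg=0xB4
After byte 2 (0x6F): reg=0x0F
After byte 3 (0x03): reg=0x24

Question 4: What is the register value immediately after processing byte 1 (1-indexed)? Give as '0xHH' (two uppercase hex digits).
Answer: 0xB4

Derivation:
After byte 1 (0x3C): reg=0xB4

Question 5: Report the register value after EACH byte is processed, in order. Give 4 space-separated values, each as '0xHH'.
0xB4 0x0F 0x24 0x0E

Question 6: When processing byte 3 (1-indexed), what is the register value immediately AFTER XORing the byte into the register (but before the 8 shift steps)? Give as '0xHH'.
Register before byte 3: 0x0F
Byte 3: 0x03
0x0F XOR 0x03 = 0x0C

Answer: 0x0C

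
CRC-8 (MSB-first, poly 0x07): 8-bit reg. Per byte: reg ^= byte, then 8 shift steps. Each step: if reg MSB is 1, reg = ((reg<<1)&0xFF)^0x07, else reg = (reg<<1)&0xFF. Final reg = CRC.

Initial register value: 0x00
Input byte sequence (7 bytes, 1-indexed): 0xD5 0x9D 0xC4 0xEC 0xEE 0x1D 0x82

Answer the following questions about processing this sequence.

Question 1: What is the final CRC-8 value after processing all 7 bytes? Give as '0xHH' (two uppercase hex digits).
Answer: 0x81

Derivation:
After byte 1 (0xD5): reg=0x25
After byte 2 (0x9D): reg=0x21
After byte 3 (0xC4): reg=0xB5
After byte 4 (0xEC): reg=0x88
After byte 5 (0xEE): reg=0x35
After byte 6 (0x1D): reg=0xD8
After byte 7 (0x82): reg=0x81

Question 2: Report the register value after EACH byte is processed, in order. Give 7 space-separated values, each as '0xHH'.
0x25 0x21 0xB5 0x88 0x35 0xD8 0x81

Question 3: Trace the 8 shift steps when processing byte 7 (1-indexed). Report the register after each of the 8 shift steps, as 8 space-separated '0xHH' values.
Answer: 0xB4 0x6F 0xDE 0xBB 0x71 0xE2 0xC3 0x81

Derivation:
After byte 1 (0xD5): reg=0x25
After byte 2 (0x9D): reg=0x21
After byte 3 (0xC4): reg=0xB5
After byte 4 (0xEC): reg=0x88
After byte 5 (0xEE): reg=0x35
After byte 6 (0x1D): reg=0xD8
Register before byte 7: 0xD8
After XOR with byte 0x82: 0x5A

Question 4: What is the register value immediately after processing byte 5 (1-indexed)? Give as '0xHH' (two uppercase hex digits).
After byte 1 (0xD5): reg=0x25
After byte 2 (0x9D): reg=0x21
After byte 3 (0xC4): reg=0xB5
After byte 4 (0xEC): reg=0x88
After byte 5 (0xEE): reg=0x35

Answer: 0x35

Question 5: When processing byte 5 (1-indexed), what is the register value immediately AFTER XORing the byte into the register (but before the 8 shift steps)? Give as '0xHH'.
Answer: 0x66

Derivation:
Register before byte 5: 0x88
Byte 5: 0xEE
0x88 XOR 0xEE = 0x66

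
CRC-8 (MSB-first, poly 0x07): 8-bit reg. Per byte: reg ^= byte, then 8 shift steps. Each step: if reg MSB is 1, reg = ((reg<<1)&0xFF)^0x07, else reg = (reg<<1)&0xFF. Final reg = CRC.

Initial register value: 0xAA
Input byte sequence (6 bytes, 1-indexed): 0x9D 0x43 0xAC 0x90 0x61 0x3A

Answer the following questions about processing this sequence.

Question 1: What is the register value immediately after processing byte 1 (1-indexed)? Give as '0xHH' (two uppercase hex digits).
After byte 1 (0x9D): reg=0x85

Answer: 0x85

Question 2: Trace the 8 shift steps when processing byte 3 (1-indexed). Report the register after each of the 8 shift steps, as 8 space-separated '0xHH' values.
Answer: 0xE7 0xC9 0x95 0x2D 0x5A 0xB4 0x6F 0xDE

Derivation:
After byte 1 (0x9D): reg=0x85
After byte 2 (0x43): reg=0x5C
Register before byte 3: 0x5C
After XOR with byte 0xAC: 0xF0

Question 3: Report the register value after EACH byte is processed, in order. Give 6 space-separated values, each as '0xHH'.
0x85 0x5C 0xDE 0xED 0xAD 0xEC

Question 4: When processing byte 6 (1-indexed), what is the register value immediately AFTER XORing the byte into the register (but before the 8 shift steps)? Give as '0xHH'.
Register before byte 6: 0xAD
Byte 6: 0x3A
0xAD XOR 0x3A = 0x97

Answer: 0x97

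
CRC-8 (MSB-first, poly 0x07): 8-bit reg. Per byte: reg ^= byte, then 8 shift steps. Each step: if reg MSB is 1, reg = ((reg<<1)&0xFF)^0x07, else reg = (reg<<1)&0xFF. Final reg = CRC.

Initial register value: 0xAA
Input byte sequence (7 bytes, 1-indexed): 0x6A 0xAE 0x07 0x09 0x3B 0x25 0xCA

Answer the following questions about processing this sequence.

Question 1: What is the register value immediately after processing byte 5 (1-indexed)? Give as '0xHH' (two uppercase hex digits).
After byte 1 (0x6A): reg=0x4E
After byte 2 (0xAE): reg=0xAE
After byte 3 (0x07): reg=0x56
After byte 4 (0x09): reg=0x9A
After byte 5 (0x3B): reg=0x6E

Answer: 0x6E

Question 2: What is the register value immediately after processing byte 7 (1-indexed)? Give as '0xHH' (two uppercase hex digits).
Answer: 0xB4

Derivation:
After byte 1 (0x6A): reg=0x4E
After byte 2 (0xAE): reg=0xAE
After byte 3 (0x07): reg=0x56
After byte 4 (0x09): reg=0x9A
After byte 5 (0x3B): reg=0x6E
After byte 6 (0x25): reg=0xF6
After byte 7 (0xCA): reg=0xB4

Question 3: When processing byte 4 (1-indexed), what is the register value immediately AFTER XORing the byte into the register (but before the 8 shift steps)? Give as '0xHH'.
Register before byte 4: 0x56
Byte 4: 0x09
0x56 XOR 0x09 = 0x5F

Answer: 0x5F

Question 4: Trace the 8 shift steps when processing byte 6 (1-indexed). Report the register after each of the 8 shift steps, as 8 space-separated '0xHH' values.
Answer: 0x96 0x2B 0x56 0xAC 0x5F 0xBE 0x7B 0xF6

Derivation:
After byte 1 (0x6A): reg=0x4E
After byte 2 (0xAE): reg=0xAE
After byte 3 (0x07): reg=0x56
After byte 4 (0x09): reg=0x9A
After byte 5 (0x3B): reg=0x6E
Register before byte 6: 0x6E
After XOR with byte 0x25: 0x4B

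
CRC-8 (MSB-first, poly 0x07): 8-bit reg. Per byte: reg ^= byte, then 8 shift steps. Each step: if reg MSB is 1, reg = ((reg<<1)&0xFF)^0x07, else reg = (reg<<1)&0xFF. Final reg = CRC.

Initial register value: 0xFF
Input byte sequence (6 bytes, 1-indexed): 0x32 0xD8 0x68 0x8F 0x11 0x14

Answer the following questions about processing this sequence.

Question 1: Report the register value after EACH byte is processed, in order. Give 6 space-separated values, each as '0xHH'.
0x6D 0x02 0x11 0xD3 0x40 0xAB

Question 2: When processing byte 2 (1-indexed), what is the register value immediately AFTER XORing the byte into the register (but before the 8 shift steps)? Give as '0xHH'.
Register before byte 2: 0x6D
Byte 2: 0xD8
0x6D XOR 0xD8 = 0xB5

Answer: 0xB5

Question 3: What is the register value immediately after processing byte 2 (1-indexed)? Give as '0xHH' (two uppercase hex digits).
After byte 1 (0x32): reg=0x6D
After byte 2 (0xD8): reg=0x02

Answer: 0x02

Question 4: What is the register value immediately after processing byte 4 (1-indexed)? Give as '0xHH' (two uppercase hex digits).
After byte 1 (0x32): reg=0x6D
After byte 2 (0xD8): reg=0x02
After byte 3 (0x68): reg=0x11
After byte 4 (0x8F): reg=0xD3

Answer: 0xD3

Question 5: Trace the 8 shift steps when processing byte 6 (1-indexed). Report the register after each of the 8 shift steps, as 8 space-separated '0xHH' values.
After byte 1 (0x32): reg=0x6D
After byte 2 (0xD8): reg=0x02
After byte 3 (0x68): reg=0x11
After byte 4 (0x8F): reg=0xD3
After byte 5 (0x11): reg=0x40
Register before byte 6: 0x40
After XOR with byte 0x14: 0x54

Answer: 0xA8 0x57 0xAE 0x5B 0xB6 0x6B 0xD6 0xAB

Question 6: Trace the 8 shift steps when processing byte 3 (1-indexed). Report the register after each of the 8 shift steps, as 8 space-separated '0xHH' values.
Answer: 0xD4 0xAF 0x59 0xB2 0x63 0xC6 0x8B 0x11

Derivation:
After byte 1 (0x32): reg=0x6D
After byte 2 (0xD8): reg=0x02
Register before byte 3: 0x02
After XOR with byte 0x68: 0x6A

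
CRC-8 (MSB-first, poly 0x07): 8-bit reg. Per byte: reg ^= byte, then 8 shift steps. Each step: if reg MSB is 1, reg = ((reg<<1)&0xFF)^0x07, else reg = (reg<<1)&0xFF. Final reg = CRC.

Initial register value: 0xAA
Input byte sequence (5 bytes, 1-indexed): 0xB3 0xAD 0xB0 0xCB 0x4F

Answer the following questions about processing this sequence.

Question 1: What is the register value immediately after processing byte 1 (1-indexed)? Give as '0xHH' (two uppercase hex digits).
Answer: 0x4F

Derivation:
After byte 1 (0xB3): reg=0x4F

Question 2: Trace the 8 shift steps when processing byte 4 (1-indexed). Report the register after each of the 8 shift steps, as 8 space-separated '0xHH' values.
After byte 1 (0xB3): reg=0x4F
After byte 2 (0xAD): reg=0xA0
After byte 3 (0xB0): reg=0x70
Register before byte 4: 0x70
After XOR with byte 0xCB: 0xBB

Answer: 0x71 0xE2 0xC3 0x81 0x05 0x0A 0x14 0x28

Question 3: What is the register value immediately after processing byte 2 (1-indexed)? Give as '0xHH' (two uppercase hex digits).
After byte 1 (0xB3): reg=0x4F
After byte 2 (0xAD): reg=0xA0

Answer: 0xA0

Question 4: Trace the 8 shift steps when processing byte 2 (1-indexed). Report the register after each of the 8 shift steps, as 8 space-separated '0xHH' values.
Answer: 0xC3 0x81 0x05 0x0A 0x14 0x28 0x50 0xA0

Derivation:
After byte 1 (0xB3): reg=0x4F
Register before byte 2: 0x4F
After XOR with byte 0xAD: 0xE2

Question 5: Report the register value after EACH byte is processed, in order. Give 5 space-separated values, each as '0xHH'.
0x4F 0xA0 0x70 0x28 0x32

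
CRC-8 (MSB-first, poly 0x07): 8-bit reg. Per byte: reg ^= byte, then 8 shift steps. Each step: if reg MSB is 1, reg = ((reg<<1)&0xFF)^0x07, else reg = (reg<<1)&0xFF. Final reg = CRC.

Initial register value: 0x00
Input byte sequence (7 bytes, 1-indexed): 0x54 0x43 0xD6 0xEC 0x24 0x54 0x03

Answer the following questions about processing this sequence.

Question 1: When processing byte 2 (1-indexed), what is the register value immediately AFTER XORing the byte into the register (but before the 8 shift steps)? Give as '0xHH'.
Register before byte 2: 0xAB
Byte 2: 0x43
0xAB XOR 0x43 = 0xE8

Answer: 0xE8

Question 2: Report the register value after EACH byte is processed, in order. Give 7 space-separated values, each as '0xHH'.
0xAB 0x96 0xC7 0xD1 0xC5 0xFE 0xFD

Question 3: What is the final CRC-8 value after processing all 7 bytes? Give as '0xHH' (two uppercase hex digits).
Answer: 0xFD

Derivation:
After byte 1 (0x54): reg=0xAB
After byte 2 (0x43): reg=0x96
After byte 3 (0xD6): reg=0xC7
After byte 4 (0xEC): reg=0xD1
After byte 5 (0x24): reg=0xC5
After byte 6 (0x54): reg=0xFE
After byte 7 (0x03): reg=0xFD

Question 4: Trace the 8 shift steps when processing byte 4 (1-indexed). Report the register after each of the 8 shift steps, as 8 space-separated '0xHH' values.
Answer: 0x56 0xAC 0x5F 0xBE 0x7B 0xF6 0xEB 0xD1

Derivation:
After byte 1 (0x54): reg=0xAB
After byte 2 (0x43): reg=0x96
After byte 3 (0xD6): reg=0xC7
Register before byte 4: 0xC7
After XOR with byte 0xEC: 0x2B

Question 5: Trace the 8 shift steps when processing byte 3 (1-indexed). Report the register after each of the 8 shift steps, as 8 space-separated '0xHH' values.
Answer: 0x80 0x07 0x0E 0x1C 0x38 0x70 0xE0 0xC7

Derivation:
After byte 1 (0x54): reg=0xAB
After byte 2 (0x43): reg=0x96
Register before byte 3: 0x96
After XOR with byte 0xD6: 0x40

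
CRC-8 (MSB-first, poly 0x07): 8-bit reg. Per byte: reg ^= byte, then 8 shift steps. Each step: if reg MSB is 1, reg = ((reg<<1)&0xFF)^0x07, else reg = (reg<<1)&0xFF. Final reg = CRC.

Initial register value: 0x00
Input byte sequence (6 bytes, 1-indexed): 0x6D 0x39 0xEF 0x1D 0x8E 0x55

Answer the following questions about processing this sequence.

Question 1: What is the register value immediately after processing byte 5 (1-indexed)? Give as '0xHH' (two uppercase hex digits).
After byte 1 (0x6D): reg=0x04
After byte 2 (0x39): reg=0xB3
After byte 3 (0xEF): reg=0x93
After byte 4 (0x1D): reg=0xA3
After byte 5 (0x8E): reg=0xC3

Answer: 0xC3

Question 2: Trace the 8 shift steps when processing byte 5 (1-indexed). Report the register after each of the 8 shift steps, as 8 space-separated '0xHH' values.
Answer: 0x5A 0xB4 0x6F 0xDE 0xBB 0x71 0xE2 0xC3

Derivation:
After byte 1 (0x6D): reg=0x04
After byte 2 (0x39): reg=0xB3
After byte 3 (0xEF): reg=0x93
After byte 4 (0x1D): reg=0xA3
Register before byte 5: 0xA3
After XOR with byte 0x8E: 0x2D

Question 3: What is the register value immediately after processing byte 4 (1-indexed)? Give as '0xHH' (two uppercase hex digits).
Answer: 0xA3

Derivation:
After byte 1 (0x6D): reg=0x04
After byte 2 (0x39): reg=0xB3
After byte 3 (0xEF): reg=0x93
After byte 4 (0x1D): reg=0xA3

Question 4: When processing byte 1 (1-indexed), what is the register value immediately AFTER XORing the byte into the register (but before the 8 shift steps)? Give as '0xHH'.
Register before byte 1: 0x00
Byte 1: 0x6D
0x00 XOR 0x6D = 0x6D

Answer: 0x6D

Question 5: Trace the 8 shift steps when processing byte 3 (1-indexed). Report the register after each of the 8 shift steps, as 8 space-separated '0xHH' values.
Answer: 0xB8 0x77 0xEE 0xDB 0xB1 0x65 0xCA 0x93

Derivation:
After byte 1 (0x6D): reg=0x04
After byte 2 (0x39): reg=0xB3
Register before byte 3: 0xB3
After XOR with byte 0xEF: 0x5C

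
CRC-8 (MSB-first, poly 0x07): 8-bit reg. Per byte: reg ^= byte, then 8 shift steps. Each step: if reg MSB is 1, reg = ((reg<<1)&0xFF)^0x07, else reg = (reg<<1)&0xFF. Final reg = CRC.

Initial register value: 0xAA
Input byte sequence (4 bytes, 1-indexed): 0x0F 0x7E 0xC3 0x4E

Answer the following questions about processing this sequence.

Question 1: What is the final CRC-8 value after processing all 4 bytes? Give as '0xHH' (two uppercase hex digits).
After byte 1 (0x0F): reg=0x72
After byte 2 (0x7E): reg=0x24
After byte 3 (0xC3): reg=0xBB
After byte 4 (0x4E): reg=0xC5

Answer: 0xC5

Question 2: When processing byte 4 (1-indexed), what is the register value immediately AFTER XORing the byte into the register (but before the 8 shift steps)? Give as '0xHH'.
Answer: 0xF5

Derivation:
Register before byte 4: 0xBB
Byte 4: 0x4E
0xBB XOR 0x4E = 0xF5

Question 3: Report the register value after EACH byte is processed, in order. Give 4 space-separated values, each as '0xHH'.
0x72 0x24 0xBB 0xC5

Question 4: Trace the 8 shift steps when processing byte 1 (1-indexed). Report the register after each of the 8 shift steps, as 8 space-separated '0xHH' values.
Register before byte 1: 0xAA
After XOR with byte 0x0F: 0xA5

Answer: 0x4D 0x9A 0x33 0x66 0xCC 0x9F 0x39 0x72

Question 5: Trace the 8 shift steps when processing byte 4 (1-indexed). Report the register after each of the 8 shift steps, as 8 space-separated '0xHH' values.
Answer: 0xED 0xDD 0xBD 0x7D 0xFA 0xF3 0xE1 0xC5

Derivation:
After byte 1 (0x0F): reg=0x72
After byte 2 (0x7E): reg=0x24
After byte 3 (0xC3): reg=0xBB
Register before byte 4: 0xBB
After XOR with byte 0x4E: 0xF5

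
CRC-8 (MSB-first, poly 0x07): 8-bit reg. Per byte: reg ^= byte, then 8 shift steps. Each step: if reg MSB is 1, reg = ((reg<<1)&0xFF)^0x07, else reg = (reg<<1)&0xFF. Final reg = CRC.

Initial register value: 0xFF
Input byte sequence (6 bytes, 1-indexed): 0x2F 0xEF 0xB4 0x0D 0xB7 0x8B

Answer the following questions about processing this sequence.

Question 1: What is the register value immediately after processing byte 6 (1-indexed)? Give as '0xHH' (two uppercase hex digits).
Answer: 0xC2

Derivation:
After byte 1 (0x2F): reg=0x3E
After byte 2 (0xEF): reg=0x39
After byte 3 (0xB4): reg=0xAA
After byte 4 (0x0D): reg=0x7C
After byte 5 (0xB7): reg=0x7F
After byte 6 (0x8B): reg=0xC2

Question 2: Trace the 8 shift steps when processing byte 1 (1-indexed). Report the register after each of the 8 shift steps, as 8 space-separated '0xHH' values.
Register before byte 1: 0xFF
After XOR with byte 0x2F: 0xD0

Answer: 0xA7 0x49 0x92 0x23 0x46 0x8C 0x1F 0x3E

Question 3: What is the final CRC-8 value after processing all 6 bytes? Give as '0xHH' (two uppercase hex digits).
Answer: 0xC2

Derivation:
After byte 1 (0x2F): reg=0x3E
After byte 2 (0xEF): reg=0x39
After byte 3 (0xB4): reg=0xAA
After byte 4 (0x0D): reg=0x7C
After byte 5 (0xB7): reg=0x7F
After byte 6 (0x8B): reg=0xC2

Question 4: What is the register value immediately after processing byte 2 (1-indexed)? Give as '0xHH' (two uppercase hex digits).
After byte 1 (0x2F): reg=0x3E
After byte 2 (0xEF): reg=0x39

Answer: 0x39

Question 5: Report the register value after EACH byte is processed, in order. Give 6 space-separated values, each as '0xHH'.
0x3E 0x39 0xAA 0x7C 0x7F 0xC2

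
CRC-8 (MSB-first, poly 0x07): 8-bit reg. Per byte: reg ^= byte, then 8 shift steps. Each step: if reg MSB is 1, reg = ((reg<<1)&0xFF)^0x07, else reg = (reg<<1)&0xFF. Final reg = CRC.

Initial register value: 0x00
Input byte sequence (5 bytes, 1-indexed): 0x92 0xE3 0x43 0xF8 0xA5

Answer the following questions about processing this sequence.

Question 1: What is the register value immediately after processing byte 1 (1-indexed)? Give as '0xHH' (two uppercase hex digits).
After byte 1 (0x92): reg=0xF7

Answer: 0xF7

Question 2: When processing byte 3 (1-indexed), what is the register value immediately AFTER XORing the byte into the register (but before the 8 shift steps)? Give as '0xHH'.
Answer: 0x2F

Derivation:
Register before byte 3: 0x6C
Byte 3: 0x43
0x6C XOR 0x43 = 0x2F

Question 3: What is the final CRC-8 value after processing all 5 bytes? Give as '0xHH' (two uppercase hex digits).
Answer: 0xCA

Derivation:
After byte 1 (0x92): reg=0xF7
After byte 2 (0xE3): reg=0x6C
After byte 3 (0x43): reg=0xCD
After byte 4 (0xF8): reg=0x8B
After byte 5 (0xA5): reg=0xCA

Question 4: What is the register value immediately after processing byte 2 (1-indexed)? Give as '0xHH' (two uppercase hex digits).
After byte 1 (0x92): reg=0xF7
After byte 2 (0xE3): reg=0x6C

Answer: 0x6C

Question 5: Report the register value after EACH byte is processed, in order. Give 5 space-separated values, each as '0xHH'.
0xF7 0x6C 0xCD 0x8B 0xCA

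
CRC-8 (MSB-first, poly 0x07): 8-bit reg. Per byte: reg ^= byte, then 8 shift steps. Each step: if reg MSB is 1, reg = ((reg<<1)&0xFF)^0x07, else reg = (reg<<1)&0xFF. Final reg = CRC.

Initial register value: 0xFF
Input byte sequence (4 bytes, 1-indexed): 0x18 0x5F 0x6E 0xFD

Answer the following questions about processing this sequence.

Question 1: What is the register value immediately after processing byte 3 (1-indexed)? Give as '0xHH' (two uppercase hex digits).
Answer: 0x1A

Derivation:
After byte 1 (0x18): reg=0xBB
After byte 2 (0x5F): reg=0xB2
After byte 3 (0x6E): reg=0x1A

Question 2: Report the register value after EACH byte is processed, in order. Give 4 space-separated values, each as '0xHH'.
0xBB 0xB2 0x1A 0xBB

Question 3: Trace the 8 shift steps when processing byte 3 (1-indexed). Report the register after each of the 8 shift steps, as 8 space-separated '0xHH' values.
Answer: 0xBF 0x79 0xF2 0xE3 0xC1 0x85 0x0D 0x1A

Derivation:
After byte 1 (0x18): reg=0xBB
After byte 2 (0x5F): reg=0xB2
Register before byte 3: 0xB2
After XOR with byte 0x6E: 0xDC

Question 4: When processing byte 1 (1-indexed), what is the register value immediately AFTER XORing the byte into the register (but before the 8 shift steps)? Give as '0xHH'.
Answer: 0xE7

Derivation:
Register before byte 1: 0xFF
Byte 1: 0x18
0xFF XOR 0x18 = 0xE7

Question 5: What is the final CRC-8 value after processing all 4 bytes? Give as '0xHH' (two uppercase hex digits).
Answer: 0xBB

Derivation:
After byte 1 (0x18): reg=0xBB
After byte 2 (0x5F): reg=0xB2
After byte 3 (0x6E): reg=0x1A
After byte 4 (0xFD): reg=0xBB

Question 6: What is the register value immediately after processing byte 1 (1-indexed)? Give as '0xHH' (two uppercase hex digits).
After byte 1 (0x18): reg=0xBB

Answer: 0xBB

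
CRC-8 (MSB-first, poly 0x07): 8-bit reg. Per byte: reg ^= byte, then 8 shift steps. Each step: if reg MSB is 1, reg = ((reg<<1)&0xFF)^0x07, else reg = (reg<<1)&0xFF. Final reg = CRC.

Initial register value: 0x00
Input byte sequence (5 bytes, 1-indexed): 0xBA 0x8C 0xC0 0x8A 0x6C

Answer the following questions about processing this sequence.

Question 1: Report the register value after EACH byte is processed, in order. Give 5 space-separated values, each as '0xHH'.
0x2F 0x60 0x69 0xA7 0x7F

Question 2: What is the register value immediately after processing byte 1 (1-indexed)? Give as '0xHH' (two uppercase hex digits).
Answer: 0x2F

Derivation:
After byte 1 (0xBA): reg=0x2F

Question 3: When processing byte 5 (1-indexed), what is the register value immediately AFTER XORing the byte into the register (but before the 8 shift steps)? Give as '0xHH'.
Register before byte 5: 0xA7
Byte 5: 0x6C
0xA7 XOR 0x6C = 0xCB

Answer: 0xCB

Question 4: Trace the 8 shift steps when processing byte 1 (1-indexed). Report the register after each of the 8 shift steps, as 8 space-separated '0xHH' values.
Answer: 0x73 0xE6 0xCB 0x91 0x25 0x4A 0x94 0x2F

Derivation:
Register before byte 1: 0x00
After XOR with byte 0xBA: 0xBA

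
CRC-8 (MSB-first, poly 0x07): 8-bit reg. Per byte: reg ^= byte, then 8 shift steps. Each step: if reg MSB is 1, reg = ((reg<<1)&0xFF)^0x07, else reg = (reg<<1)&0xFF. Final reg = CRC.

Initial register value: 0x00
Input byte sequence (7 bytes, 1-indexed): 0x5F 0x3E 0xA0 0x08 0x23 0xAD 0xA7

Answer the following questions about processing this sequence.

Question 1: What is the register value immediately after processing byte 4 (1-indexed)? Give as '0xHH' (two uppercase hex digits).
Answer: 0xC3

Derivation:
After byte 1 (0x5F): reg=0x9A
After byte 2 (0x3E): reg=0x75
After byte 3 (0xA0): reg=0x25
After byte 4 (0x08): reg=0xC3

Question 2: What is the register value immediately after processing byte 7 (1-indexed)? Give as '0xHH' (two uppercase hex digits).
Answer: 0x43

Derivation:
After byte 1 (0x5F): reg=0x9A
After byte 2 (0x3E): reg=0x75
After byte 3 (0xA0): reg=0x25
After byte 4 (0x08): reg=0xC3
After byte 5 (0x23): reg=0xAE
After byte 6 (0xAD): reg=0x09
After byte 7 (0xA7): reg=0x43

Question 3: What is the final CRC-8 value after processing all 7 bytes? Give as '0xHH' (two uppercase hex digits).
After byte 1 (0x5F): reg=0x9A
After byte 2 (0x3E): reg=0x75
After byte 3 (0xA0): reg=0x25
After byte 4 (0x08): reg=0xC3
After byte 5 (0x23): reg=0xAE
After byte 6 (0xAD): reg=0x09
After byte 7 (0xA7): reg=0x43

Answer: 0x43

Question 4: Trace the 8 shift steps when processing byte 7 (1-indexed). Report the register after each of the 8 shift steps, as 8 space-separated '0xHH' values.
Answer: 0x5B 0xB6 0x6B 0xD6 0xAB 0x51 0xA2 0x43

Derivation:
After byte 1 (0x5F): reg=0x9A
After byte 2 (0x3E): reg=0x75
After byte 3 (0xA0): reg=0x25
After byte 4 (0x08): reg=0xC3
After byte 5 (0x23): reg=0xAE
After byte 6 (0xAD): reg=0x09
Register before byte 7: 0x09
After XOR with byte 0xA7: 0xAE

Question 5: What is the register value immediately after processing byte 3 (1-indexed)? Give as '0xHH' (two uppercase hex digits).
After byte 1 (0x5F): reg=0x9A
After byte 2 (0x3E): reg=0x75
After byte 3 (0xA0): reg=0x25

Answer: 0x25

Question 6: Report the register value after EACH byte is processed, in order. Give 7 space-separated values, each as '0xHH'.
0x9A 0x75 0x25 0xC3 0xAE 0x09 0x43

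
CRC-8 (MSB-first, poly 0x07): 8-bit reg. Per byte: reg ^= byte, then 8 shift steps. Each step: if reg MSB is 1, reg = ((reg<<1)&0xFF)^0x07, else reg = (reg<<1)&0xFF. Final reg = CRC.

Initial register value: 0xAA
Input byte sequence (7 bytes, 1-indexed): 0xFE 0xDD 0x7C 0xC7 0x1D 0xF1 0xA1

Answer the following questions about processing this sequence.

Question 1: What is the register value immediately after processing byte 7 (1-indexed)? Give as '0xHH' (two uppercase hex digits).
Answer: 0xB9

Derivation:
After byte 1 (0xFE): reg=0xAB
After byte 2 (0xDD): reg=0x45
After byte 3 (0x7C): reg=0xAF
After byte 4 (0xC7): reg=0x1F
After byte 5 (0x1D): reg=0x0E
After byte 6 (0xF1): reg=0xF3
After byte 7 (0xA1): reg=0xB9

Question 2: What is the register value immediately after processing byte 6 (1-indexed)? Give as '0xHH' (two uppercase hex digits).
After byte 1 (0xFE): reg=0xAB
After byte 2 (0xDD): reg=0x45
After byte 3 (0x7C): reg=0xAF
After byte 4 (0xC7): reg=0x1F
After byte 5 (0x1D): reg=0x0E
After byte 6 (0xF1): reg=0xF3

Answer: 0xF3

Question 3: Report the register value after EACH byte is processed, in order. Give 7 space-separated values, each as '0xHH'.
0xAB 0x45 0xAF 0x1F 0x0E 0xF3 0xB9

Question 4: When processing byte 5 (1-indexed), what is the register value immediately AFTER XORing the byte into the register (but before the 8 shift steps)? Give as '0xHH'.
Answer: 0x02

Derivation:
Register before byte 5: 0x1F
Byte 5: 0x1D
0x1F XOR 0x1D = 0x02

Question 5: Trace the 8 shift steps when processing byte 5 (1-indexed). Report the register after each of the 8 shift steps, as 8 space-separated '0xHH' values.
Answer: 0x04 0x08 0x10 0x20 0x40 0x80 0x07 0x0E

Derivation:
After byte 1 (0xFE): reg=0xAB
After byte 2 (0xDD): reg=0x45
After byte 3 (0x7C): reg=0xAF
After byte 4 (0xC7): reg=0x1F
Register before byte 5: 0x1F
After XOR with byte 0x1D: 0x02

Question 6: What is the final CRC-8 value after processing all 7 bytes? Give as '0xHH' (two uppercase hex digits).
After byte 1 (0xFE): reg=0xAB
After byte 2 (0xDD): reg=0x45
After byte 3 (0x7C): reg=0xAF
After byte 4 (0xC7): reg=0x1F
After byte 5 (0x1D): reg=0x0E
After byte 6 (0xF1): reg=0xF3
After byte 7 (0xA1): reg=0xB9

Answer: 0xB9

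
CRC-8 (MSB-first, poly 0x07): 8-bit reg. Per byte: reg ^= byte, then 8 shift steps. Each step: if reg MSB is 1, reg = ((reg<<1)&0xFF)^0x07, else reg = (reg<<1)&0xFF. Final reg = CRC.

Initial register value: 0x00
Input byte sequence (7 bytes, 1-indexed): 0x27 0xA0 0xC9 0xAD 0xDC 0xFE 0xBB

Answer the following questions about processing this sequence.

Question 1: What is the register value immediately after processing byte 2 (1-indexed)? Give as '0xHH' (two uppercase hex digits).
Answer: 0xAC

Derivation:
After byte 1 (0x27): reg=0xF5
After byte 2 (0xA0): reg=0xAC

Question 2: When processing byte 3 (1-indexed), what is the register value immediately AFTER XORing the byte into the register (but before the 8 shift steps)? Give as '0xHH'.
Register before byte 3: 0xAC
Byte 3: 0xC9
0xAC XOR 0xC9 = 0x65

Answer: 0x65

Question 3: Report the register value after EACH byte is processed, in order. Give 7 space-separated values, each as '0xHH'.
0xF5 0xAC 0x3C 0xFE 0xEE 0x70 0x7F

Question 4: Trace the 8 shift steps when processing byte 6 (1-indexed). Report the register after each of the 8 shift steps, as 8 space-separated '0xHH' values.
Answer: 0x20 0x40 0x80 0x07 0x0E 0x1C 0x38 0x70

Derivation:
After byte 1 (0x27): reg=0xF5
After byte 2 (0xA0): reg=0xAC
After byte 3 (0xC9): reg=0x3C
After byte 4 (0xAD): reg=0xFE
After byte 5 (0xDC): reg=0xEE
Register before byte 6: 0xEE
After XOR with byte 0xFE: 0x10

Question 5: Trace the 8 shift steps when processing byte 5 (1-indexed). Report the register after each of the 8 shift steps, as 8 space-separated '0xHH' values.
After byte 1 (0x27): reg=0xF5
After byte 2 (0xA0): reg=0xAC
After byte 3 (0xC9): reg=0x3C
After byte 4 (0xAD): reg=0xFE
Register before byte 5: 0xFE
After XOR with byte 0xDC: 0x22

Answer: 0x44 0x88 0x17 0x2E 0x5C 0xB8 0x77 0xEE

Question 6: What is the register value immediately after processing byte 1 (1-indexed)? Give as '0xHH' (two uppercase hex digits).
After byte 1 (0x27): reg=0xF5

Answer: 0xF5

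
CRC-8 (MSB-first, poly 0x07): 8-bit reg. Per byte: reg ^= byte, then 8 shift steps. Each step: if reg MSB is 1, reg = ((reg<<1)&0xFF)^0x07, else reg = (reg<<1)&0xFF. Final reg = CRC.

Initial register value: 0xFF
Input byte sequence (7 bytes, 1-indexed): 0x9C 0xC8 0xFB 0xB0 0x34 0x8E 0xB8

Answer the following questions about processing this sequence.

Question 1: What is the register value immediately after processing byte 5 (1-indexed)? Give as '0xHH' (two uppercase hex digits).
After byte 1 (0x9C): reg=0x2E
After byte 2 (0xC8): reg=0xBC
After byte 3 (0xFB): reg=0xD2
After byte 4 (0xB0): reg=0x29
After byte 5 (0x34): reg=0x53

Answer: 0x53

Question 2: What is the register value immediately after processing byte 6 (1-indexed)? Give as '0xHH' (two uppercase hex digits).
After byte 1 (0x9C): reg=0x2E
After byte 2 (0xC8): reg=0xBC
After byte 3 (0xFB): reg=0xD2
After byte 4 (0xB0): reg=0x29
After byte 5 (0x34): reg=0x53
After byte 6 (0x8E): reg=0x1D

Answer: 0x1D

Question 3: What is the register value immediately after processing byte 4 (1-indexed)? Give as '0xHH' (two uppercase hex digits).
After byte 1 (0x9C): reg=0x2E
After byte 2 (0xC8): reg=0xBC
After byte 3 (0xFB): reg=0xD2
After byte 4 (0xB0): reg=0x29

Answer: 0x29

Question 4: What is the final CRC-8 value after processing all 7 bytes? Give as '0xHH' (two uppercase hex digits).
After byte 1 (0x9C): reg=0x2E
After byte 2 (0xC8): reg=0xBC
After byte 3 (0xFB): reg=0xD2
After byte 4 (0xB0): reg=0x29
After byte 5 (0x34): reg=0x53
After byte 6 (0x8E): reg=0x1D
After byte 7 (0xB8): reg=0x72

Answer: 0x72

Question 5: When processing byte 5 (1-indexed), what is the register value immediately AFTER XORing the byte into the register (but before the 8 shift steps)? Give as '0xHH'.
Answer: 0x1D

Derivation:
Register before byte 5: 0x29
Byte 5: 0x34
0x29 XOR 0x34 = 0x1D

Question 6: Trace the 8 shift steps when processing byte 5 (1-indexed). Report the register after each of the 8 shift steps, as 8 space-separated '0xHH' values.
After byte 1 (0x9C): reg=0x2E
After byte 2 (0xC8): reg=0xBC
After byte 3 (0xFB): reg=0xD2
After byte 4 (0xB0): reg=0x29
Register before byte 5: 0x29
After XOR with byte 0x34: 0x1D

Answer: 0x3A 0x74 0xE8 0xD7 0xA9 0x55 0xAA 0x53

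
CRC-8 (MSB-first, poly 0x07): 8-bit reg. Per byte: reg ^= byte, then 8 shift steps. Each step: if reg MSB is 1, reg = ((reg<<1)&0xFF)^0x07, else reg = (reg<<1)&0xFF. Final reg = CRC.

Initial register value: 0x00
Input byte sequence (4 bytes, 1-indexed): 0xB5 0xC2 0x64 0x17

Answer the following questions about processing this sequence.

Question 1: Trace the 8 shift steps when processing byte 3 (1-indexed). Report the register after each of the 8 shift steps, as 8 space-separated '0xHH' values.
Answer: 0x54 0xA8 0x57 0xAE 0x5B 0xB6 0x6B 0xD6

Derivation:
After byte 1 (0xB5): reg=0x02
After byte 2 (0xC2): reg=0x4E
Register before byte 3: 0x4E
After XOR with byte 0x64: 0x2A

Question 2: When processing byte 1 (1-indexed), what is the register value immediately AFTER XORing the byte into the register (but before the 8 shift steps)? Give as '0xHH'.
Answer: 0xB5

Derivation:
Register before byte 1: 0x00
Byte 1: 0xB5
0x00 XOR 0xB5 = 0xB5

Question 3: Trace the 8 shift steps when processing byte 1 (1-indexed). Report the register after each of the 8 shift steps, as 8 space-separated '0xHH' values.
Answer: 0x6D 0xDA 0xB3 0x61 0xC2 0x83 0x01 0x02

Derivation:
Register before byte 1: 0x00
After XOR with byte 0xB5: 0xB5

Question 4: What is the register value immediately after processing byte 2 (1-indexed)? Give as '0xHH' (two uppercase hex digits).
Answer: 0x4E

Derivation:
After byte 1 (0xB5): reg=0x02
After byte 2 (0xC2): reg=0x4E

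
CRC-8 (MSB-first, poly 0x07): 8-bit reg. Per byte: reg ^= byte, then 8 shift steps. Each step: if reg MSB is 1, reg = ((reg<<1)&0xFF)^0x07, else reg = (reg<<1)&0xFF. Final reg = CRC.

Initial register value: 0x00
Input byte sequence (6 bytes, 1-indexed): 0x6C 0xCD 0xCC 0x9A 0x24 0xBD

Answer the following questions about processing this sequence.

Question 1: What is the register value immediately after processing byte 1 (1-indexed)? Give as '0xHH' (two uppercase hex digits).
After byte 1 (0x6C): reg=0x03

Answer: 0x03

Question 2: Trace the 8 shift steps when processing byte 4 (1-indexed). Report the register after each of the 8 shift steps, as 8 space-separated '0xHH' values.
After byte 1 (0x6C): reg=0x03
After byte 2 (0xCD): reg=0x64
After byte 3 (0xCC): reg=0x51
Register before byte 4: 0x51
After XOR with byte 0x9A: 0xCB

Answer: 0x91 0x25 0x4A 0x94 0x2F 0x5E 0xBC 0x7F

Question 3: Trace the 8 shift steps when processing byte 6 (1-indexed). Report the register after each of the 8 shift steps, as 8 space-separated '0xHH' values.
Answer: 0x76 0xEC 0xDF 0xB9 0x75 0xEA 0xD3 0xA1

Derivation:
After byte 1 (0x6C): reg=0x03
After byte 2 (0xCD): reg=0x64
After byte 3 (0xCC): reg=0x51
After byte 4 (0x9A): reg=0x7F
After byte 5 (0x24): reg=0x86
Register before byte 6: 0x86
After XOR with byte 0xBD: 0x3B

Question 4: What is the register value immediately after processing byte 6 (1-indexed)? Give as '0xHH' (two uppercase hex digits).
After byte 1 (0x6C): reg=0x03
After byte 2 (0xCD): reg=0x64
After byte 3 (0xCC): reg=0x51
After byte 4 (0x9A): reg=0x7F
After byte 5 (0x24): reg=0x86
After byte 6 (0xBD): reg=0xA1

Answer: 0xA1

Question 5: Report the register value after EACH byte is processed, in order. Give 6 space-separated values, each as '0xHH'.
0x03 0x64 0x51 0x7F 0x86 0xA1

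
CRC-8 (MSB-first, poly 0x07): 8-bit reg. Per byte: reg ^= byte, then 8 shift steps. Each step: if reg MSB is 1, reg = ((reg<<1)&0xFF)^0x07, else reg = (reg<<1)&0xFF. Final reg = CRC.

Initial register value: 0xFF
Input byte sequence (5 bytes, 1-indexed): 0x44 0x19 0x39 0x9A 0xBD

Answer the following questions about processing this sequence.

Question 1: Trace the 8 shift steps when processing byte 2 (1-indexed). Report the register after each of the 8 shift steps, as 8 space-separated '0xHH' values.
After byte 1 (0x44): reg=0x28
Register before byte 2: 0x28
After XOR with byte 0x19: 0x31

Answer: 0x62 0xC4 0x8F 0x19 0x32 0x64 0xC8 0x97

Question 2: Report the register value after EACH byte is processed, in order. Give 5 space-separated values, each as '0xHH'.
0x28 0x97 0x43 0x01 0x3D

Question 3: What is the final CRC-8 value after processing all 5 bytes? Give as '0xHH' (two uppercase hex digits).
Answer: 0x3D

Derivation:
After byte 1 (0x44): reg=0x28
After byte 2 (0x19): reg=0x97
After byte 3 (0x39): reg=0x43
After byte 4 (0x9A): reg=0x01
After byte 5 (0xBD): reg=0x3D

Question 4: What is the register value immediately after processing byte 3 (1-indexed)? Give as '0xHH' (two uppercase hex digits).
Answer: 0x43

Derivation:
After byte 1 (0x44): reg=0x28
After byte 2 (0x19): reg=0x97
After byte 3 (0x39): reg=0x43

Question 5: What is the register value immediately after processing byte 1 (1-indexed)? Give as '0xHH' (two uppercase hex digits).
After byte 1 (0x44): reg=0x28

Answer: 0x28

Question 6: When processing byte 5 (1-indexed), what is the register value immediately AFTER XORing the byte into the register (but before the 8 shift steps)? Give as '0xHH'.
Answer: 0xBC

Derivation:
Register before byte 5: 0x01
Byte 5: 0xBD
0x01 XOR 0xBD = 0xBC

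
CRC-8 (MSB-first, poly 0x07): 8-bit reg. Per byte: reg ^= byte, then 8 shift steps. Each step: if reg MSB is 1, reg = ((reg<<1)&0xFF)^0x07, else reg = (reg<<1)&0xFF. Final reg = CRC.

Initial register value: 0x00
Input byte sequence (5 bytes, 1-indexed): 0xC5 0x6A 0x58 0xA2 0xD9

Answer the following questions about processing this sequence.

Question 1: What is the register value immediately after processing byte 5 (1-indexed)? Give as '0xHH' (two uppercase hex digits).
After byte 1 (0xC5): reg=0x55
After byte 2 (0x6A): reg=0xBD
After byte 3 (0x58): reg=0xB5
After byte 4 (0xA2): reg=0x65
After byte 5 (0xD9): reg=0x3D

Answer: 0x3D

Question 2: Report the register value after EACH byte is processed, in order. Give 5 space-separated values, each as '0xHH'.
0x55 0xBD 0xB5 0x65 0x3D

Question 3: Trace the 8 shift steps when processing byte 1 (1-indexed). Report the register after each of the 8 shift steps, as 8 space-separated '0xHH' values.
Answer: 0x8D 0x1D 0x3A 0x74 0xE8 0xD7 0xA9 0x55

Derivation:
Register before byte 1: 0x00
After XOR with byte 0xC5: 0xC5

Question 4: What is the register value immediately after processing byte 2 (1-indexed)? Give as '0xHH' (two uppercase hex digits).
Answer: 0xBD

Derivation:
After byte 1 (0xC5): reg=0x55
After byte 2 (0x6A): reg=0xBD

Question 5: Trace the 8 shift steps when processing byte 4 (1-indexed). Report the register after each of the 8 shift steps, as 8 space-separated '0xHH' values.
Answer: 0x2E 0x5C 0xB8 0x77 0xEE 0xDB 0xB1 0x65

Derivation:
After byte 1 (0xC5): reg=0x55
After byte 2 (0x6A): reg=0xBD
After byte 3 (0x58): reg=0xB5
Register before byte 4: 0xB5
After XOR with byte 0xA2: 0x17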